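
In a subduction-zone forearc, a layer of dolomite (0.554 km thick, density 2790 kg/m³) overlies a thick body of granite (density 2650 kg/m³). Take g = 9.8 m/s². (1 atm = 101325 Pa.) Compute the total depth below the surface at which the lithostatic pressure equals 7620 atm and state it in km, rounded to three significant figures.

29.7 km

Pressure at base of upper layers: 2790×9.8×554 = 1.515×10^7 Pa = 149.5 atm
Remaining pressure to be supplied by granite: 7.721×10^8 − 1.515×10^7 = 7.569×10^8 Pa
Additional depth in granite = 7.569×10^8 Pa / (2650 kg/m³ × 9.8 m/s²) = 29147 m
Total depth = 554 m + 29147 m = 29701 m
= 29.701 km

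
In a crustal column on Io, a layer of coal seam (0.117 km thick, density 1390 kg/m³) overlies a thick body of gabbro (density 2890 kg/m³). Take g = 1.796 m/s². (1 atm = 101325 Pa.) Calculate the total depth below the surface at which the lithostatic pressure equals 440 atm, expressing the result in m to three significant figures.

8650 m

Pressure at base of upper layers: 1390×1.796×117 = 2.921×10^5 Pa = 2.883 atm
Remaining pressure to be supplied by gabbro: 4.458×10^7 − 2.921×10^5 = 4.429×10^7 Pa
Additional depth in gabbro = 4.429×10^7 Pa / (2890 kg/m³ × 1.796 m/s²) = 8533.2 m
Total depth = 117 m + 8533.2 m = 8650.2 m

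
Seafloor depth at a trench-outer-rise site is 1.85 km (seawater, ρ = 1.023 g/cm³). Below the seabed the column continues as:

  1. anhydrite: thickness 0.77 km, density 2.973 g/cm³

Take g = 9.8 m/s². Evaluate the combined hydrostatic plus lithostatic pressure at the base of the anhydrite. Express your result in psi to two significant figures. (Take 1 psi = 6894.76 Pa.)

5900 psi

seawater: 1023 kg/m³ × 9.8 m/s² × 1850 m = 1.855×10^7 Pa = 2690 psi
anhydrite: 2973 kg/m³ × 9.8 m/s² × 770 m = 2.243×10^7 Pa = 3254 psi
Total = 2690 + 3254 = 5943.8 psi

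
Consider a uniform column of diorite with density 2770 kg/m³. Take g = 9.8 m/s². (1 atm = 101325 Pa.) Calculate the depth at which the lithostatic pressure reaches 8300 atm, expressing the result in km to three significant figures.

31.0 km

h = P/(ρg) = 8300 atm / (2770 kg/m³ × 9.8 m/s²) = 8.410×10^8 Pa / 27146 Pa/m = 30981 m
= 30.981 km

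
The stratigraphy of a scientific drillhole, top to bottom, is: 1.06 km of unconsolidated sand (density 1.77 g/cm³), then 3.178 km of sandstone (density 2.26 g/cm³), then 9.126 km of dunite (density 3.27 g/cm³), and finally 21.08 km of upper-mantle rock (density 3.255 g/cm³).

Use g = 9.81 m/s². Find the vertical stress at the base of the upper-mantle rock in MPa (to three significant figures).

unconsolidated sand: 1770 kg/m³ × 9.81 m/s² × 1060 m = 1.841×10^7 Pa = 18.41 MPa
sandstone: 2260 kg/m³ × 9.81 m/s² × 3178 m = 7.046×10^7 Pa = 70.46 MPa
dunite: 3270 kg/m³ × 9.81 m/s² × 9126 m = 2.928×10^8 Pa = 292.8 MPa
upper-mantle rock: 3255 kg/m³ × 9.81 m/s² × 21080 m = 6.731×10^8 Pa = 673.1 MPa
Total = 18.41 + 70.46 + 292.8 + 673.1 = 1054.7 MPa

1050 MPa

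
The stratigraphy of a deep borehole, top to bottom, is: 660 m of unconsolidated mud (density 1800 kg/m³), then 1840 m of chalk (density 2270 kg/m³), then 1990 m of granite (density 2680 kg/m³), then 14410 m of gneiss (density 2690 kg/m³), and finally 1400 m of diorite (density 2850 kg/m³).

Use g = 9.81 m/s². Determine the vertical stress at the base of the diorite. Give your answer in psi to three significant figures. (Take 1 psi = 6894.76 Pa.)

unconsolidated mud: 1800 kg/m³ × 9.81 m/s² × 660 m = 1.165×10^7 Pa = 1690 psi
chalk: 2270 kg/m³ × 9.81 m/s² × 1840 m = 4.097×10^7 Pa = 5943 psi
granite: 2680 kg/m³ × 9.81 m/s² × 1990 m = 5.232×10^7 Pa = 7588 psi
gneiss: 2690 kg/m³ × 9.81 m/s² × 14410 m = 3.803×10^8 Pa = 55153 psi
diorite: 2850 kg/m³ × 9.81 m/s² × 1400 m = 3.914×10^7 Pa = 5677 psi
Total = 1690 + 5943 + 7588 + 55153 + 5677 = 76051 psi

76100 psi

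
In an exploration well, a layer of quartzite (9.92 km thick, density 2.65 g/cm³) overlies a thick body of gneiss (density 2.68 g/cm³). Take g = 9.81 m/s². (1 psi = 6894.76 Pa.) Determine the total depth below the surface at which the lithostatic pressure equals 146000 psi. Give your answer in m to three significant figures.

38400 m

Pressure at base of upper layers: 2650×9.81×9920 = 2.579×10^8 Pa = 37403 psi
Remaining pressure to be supplied by gneiss: 1.007×10^9 − 2.579×10^8 = 7.487×10^8 Pa
Additional depth in gneiss = 7.487×10^8 Pa / (2680 kg/m³ × 9.81 m/s²) = 28480 m
Total depth = 9920 m + 28480 m = 38400 m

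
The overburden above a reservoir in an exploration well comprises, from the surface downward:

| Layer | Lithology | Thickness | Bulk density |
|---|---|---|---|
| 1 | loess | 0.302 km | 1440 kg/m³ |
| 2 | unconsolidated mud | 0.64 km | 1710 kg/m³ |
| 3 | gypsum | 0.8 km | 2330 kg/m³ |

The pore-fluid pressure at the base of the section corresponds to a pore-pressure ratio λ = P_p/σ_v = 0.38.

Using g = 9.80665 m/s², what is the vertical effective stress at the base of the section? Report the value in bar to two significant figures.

210 bar

Overburden (lithostatic) stress σ_v:
loess: 1440 kg/m³ × 9.80665 m/s² × 302 m = 4.265×10^6 Pa = 4.265 MPa
unconsolidated mud: 1710 kg/m³ × 9.80665 m/s² × 640 m = 1.073×10^7 Pa = 10.73 MPa
gypsum: 2330 kg/m³ × 9.80665 m/s² × 800 m = 1.828×10^7 Pa = 18.28 MPa
Total = 4.265 + 10.73 + 18.28 = 33.277 MPa
Pore pressure P_p = λ·σ_v = 0.38 × 33.28 MPa = 12.65 MPa
Effective stress σ' = σ_v − P_p = 33.28 − 12.65 = 20.632 MPa = 206.32 bar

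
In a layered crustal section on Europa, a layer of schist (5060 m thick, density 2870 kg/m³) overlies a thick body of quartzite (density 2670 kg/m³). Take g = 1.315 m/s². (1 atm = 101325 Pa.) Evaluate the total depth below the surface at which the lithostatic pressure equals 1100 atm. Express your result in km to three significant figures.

31.4 km

Pressure at base of upper layers: 2870×1.315×5060 = 1.910×10^7 Pa = 188.5 atm
Remaining pressure to be supplied by quartzite: 1.115×10^8 − 1.910×10^7 = 9.236×10^7 Pa
Additional depth in quartzite = 9.236×10^7 Pa / (2670 kg/m³ × 1.315 m/s²) = 26306 m
Total depth = 5060 m + 26306 m = 31366 m
= 31.366 km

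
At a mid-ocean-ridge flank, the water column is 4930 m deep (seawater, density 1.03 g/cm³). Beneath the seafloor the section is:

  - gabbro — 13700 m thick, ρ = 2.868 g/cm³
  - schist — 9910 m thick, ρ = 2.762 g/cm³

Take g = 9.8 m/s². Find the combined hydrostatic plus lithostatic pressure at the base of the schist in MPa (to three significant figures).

seawater: 1030 kg/m³ × 9.8 m/s² × 4930 m = 4.976×10^7 Pa = 49.76 MPa
gabbro: 2868 kg/m³ × 9.8 m/s² × 13700 m = 3.851×10^8 Pa = 385.1 MPa
schist: 2762 kg/m³ × 9.8 m/s² × 9910 m = 2.682×10^8 Pa = 268.2 MPa
Total = 49.76 + 385.1 + 268.2 = 703.06 MPa

703 MPa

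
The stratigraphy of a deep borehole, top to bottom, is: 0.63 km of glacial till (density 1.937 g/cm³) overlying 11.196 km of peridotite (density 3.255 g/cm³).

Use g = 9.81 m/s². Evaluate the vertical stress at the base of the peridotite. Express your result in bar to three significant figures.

3690 bar

glacial till: 1937 kg/m³ × 9.81 m/s² × 630 m = 1.197×10^7 Pa = 119.7 bar
peridotite: 3255 kg/m³ × 9.81 m/s² × 11196 m = 3.575×10^8 Pa = 3575 bar
Total = 119.7 + 3575 = 3694.8 bar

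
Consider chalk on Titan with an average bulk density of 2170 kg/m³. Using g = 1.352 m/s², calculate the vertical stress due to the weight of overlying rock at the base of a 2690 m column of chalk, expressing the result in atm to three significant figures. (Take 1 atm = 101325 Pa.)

chalk: 2170 kg/m³ × 1.352 m/s² × 2690 m = 7.892×10^6 Pa = 77.89 atm

77.9 atm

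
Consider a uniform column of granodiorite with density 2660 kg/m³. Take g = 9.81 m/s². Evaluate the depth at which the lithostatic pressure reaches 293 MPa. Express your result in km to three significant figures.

h = P/(ρg) = 293 MPa / (2660 kg/m³ × 9.81 m/s²) = 2.930×10^8 Pa / 26095 Pa/m = 11228 m
= 11.228 km

11.2 km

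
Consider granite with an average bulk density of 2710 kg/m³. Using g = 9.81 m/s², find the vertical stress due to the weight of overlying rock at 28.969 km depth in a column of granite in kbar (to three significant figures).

granite: 2710 kg/m³ × 9.81 m/s² × 28969 m = 7.701×10^8 Pa = 7.701 kbar

7.70 kbar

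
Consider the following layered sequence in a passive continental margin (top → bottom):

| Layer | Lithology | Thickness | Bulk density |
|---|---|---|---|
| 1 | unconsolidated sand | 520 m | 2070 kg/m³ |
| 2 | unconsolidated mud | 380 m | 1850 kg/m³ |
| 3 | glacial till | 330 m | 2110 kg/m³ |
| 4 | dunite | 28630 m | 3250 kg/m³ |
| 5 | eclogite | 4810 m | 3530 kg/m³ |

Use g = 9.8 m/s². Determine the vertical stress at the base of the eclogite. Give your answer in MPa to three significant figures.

1100 MPa

unconsolidated sand: 2070 kg/m³ × 9.8 m/s² × 520 m = 1.055×10^7 Pa = 10.55 MPa
unconsolidated mud: 1850 kg/m³ × 9.8 m/s² × 380 m = 6.889×10^6 Pa = 6.889 MPa
glacial till: 2110 kg/m³ × 9.8 m/s² × 330 m = 6.824×10^6 Pa = 6.824 MPa
dunite: 3250 kg/m³ × 9.8 m/s² × 28630 m = 9.119×10^8 Pa = 911.9 MPa
eclogite: 3530 kg/m³ × 9.8 m/s² × 4810 m = 1.664×10^8 Pa = 166.4 MPa
Total = 10.55 + 6.889 + 6.824 + 911.9 + 166.4 = 1102.5 MPa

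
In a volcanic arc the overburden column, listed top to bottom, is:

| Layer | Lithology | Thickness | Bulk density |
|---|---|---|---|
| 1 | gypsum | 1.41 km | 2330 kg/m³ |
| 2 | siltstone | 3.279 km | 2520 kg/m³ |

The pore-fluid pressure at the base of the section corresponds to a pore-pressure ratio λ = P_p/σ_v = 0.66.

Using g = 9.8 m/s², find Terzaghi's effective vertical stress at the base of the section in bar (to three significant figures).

385 bar

Overburden (lithostatic) stress σ_v:
gypsum: 2330 kg/m³ × 9.8 m/s² × 1410 m = 3.220×10^7 Pa = 32.20 MPa
siltstone: 2520 kg/m³ × 9.8 m/s² × 3279 m = 8.098×10^7 Pa = 80.98 MPa
Total = 32.20 + 80.98 = 113.17 MPa
Pore pressure P_p = λ·σ_v = 0.66 × 113.2 MPa = 74.69 MPa
Effective stress σ' = σ_v − P_p = 113.2 − 74.69 = 38.479 MPa = 384.79 bar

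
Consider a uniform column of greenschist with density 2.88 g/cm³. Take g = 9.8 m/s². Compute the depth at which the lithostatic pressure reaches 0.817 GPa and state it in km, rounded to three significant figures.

h = P/(ρg) = 0.817 GPa / (2880 kg/m³ × 9.8 m/s²) = 8.170×10^8 Pa / 28224 Pa/m = 28947 m
= 28.947 km

28.9 km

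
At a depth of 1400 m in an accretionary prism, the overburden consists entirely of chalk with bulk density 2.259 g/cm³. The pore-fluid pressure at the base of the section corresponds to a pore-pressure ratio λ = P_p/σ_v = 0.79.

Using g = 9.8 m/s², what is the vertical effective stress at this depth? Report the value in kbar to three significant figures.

Overburden (lithostatic) stress σ_v:
chalk: 2259 kg/m³ × 9.8 m/s² × 1400 m = 3.099×10^7 Pa = 30.99 MPa
Pore pressure P_p = λ·σ_v = 0.79 × 30.99 MPa = 24.48 MPa
Effective stress σ' = σ_v − P_p = 30.99 − 24.48 = 6.5086 MPa = 0.065086 kbar

0.0651 kbar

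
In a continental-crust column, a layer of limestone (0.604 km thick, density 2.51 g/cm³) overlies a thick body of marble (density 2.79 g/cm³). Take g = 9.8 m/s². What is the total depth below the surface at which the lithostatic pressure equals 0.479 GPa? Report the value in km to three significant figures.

Pressure at base of upper layers: 2510×9.8×604 = 1.486×10^7 Pa = 0.01486 GPa
Remaining pressure to be supplied by marble: 4.790×10^8 − 1.486×10^7 = 4.641×10^8 Pa
Additional depth in marble = 4.641×10^8 Pa / (2790 kg/m³ × 9.8 m/s²) = 16975 m
Total depth = 604 m + 16975 m = 17579 m
= 17.579 km

17.6 km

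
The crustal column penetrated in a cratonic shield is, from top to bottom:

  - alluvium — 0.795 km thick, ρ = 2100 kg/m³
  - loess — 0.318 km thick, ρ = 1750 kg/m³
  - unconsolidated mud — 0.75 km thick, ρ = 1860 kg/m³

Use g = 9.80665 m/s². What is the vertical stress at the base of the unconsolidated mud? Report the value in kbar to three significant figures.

0.355 kbar

alluvium: 2100 kg/m³ × 9.80665 m/s² × 795 m = 1.637×10^7 Pa = 0.1637 kbar
loess: 1750 kg/m³ × 9.80665 m/s² × 318 m = 5.457×10^6 Pa = 0.05457 kbar
unconsolidated mud: 1860 kg/m³ × 9.80665 m/s² × 750 m = 1.368×10^7 Pa = 0.1368 kbar
Total = 0.1637 + 0.05457 + 0.1368 = 0.35510 kbar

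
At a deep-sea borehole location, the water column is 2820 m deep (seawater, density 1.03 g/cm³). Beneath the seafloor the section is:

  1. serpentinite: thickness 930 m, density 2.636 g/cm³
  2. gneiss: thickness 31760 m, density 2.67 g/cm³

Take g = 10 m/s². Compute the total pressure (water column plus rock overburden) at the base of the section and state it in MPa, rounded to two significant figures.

900 MPa

seawater: 1030 kg/m³ × 10 m/s² × 2820 m = 2.905×10^7 Pa = 29.05 MPa
serpentinite: 2636 kg/m³ × 10 m/s² × 930 m = 2.451×10^7 Pa = 24.51 MPa
gneiss: 2670 kg/m³ × 10 m/s² × 31760 m = 8.480×10^8 Pa = 848.0 MPa
Total = 29.05 + 24.51 + 848.0 = 901.55 MPa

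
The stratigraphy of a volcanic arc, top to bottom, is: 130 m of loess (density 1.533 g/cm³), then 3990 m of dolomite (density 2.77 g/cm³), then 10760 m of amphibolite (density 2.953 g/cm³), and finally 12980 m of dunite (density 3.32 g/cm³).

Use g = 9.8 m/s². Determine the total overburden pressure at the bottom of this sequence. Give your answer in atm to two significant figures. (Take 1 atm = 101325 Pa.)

8300 atm

loess: 1533 kg/m³ × 9.8 m/s² × 130 m = 1.953×10^6 Pa = 19.28 atm
dolomite: 2770 kg/m³ × 9.8 m/s² × 3990 m = 1.083×10^8 Pa = 1069 atm
amphibolite: 2953 kg/m³ × 9.8 m/s² × 10760 m = 3.114×10^8 Pa = 3073 atm
dunite: 3320 kg/m³ × 9.8 m/s² × 12980 m = 4.223×10^8 Pa = 4168 atm
Total = 19.28 + 1069 + 3073 + 4168 = 8329.3 atm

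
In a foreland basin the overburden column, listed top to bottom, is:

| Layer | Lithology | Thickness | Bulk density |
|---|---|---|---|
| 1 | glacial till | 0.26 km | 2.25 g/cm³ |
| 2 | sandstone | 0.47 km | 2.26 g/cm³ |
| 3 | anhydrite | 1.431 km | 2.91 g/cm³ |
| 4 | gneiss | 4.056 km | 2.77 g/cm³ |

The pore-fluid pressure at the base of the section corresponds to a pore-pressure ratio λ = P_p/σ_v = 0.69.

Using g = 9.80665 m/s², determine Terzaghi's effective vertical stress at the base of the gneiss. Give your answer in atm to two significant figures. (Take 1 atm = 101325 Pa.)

510 atm

Overburden (lithostatic) stress σ_v:
glacial till: 2250 kg/m³ × 9.80665 m/s² × 260 m = 5.737×10^6 Pa = 5.737 MPa
sandstone: 2260 kg/m³ × 9.80665 m/s² × 470 m = 1.042×10^7 Pa = 10.42 MPa
anhydrite: 2910 kg/m³ × 9.80665 m/s² × 1431 m = 4.084×10^7 Pa = 40.84 MPa
gneiss: 2770 kg/m³ × 9.80665 m/s² × 4056 m = 1.102×10^8 Pa = 110.2 MPa
Total = 5.737 + 10.42 + 40.84 + 110.2 = 167.17 MPa
Pore pressure P_p = λ·σ_v = 0.69 × 167.2 MPa = 115.3 MPa
Effective stress σ' = σ_v − P_p = 167.2 − 115.3 = 51.822 MPa = 511.45 atm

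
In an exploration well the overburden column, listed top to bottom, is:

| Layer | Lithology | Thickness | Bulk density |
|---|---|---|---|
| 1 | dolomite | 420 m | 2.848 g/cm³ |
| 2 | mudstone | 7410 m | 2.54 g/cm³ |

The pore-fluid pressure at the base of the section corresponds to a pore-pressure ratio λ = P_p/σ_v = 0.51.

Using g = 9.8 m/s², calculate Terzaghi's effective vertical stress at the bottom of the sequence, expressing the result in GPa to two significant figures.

0.096 GPa

Overburden (lithostatic) stress σ_v:
dolomite: 2848 kg/m³ × 9.8 m/s² × 420 m = 1.172×10^7 Pa = 11.72 MPa
mudstone: 2540 kg/m³ × 9.8 m/s² × 7410 m = 1.844×10^8 Pa = 184.4 MPa
Total = 11.72 + 184.4 = 196.17 MPa
Pore pressure P_p = λ·σ_v = 0.51 × 196.2 MPa = 100.0 MPa
Effective stress σ' = σ_v − P_p = 196.2 − 100.0 = 96.124 MPa = 0.096124 GPa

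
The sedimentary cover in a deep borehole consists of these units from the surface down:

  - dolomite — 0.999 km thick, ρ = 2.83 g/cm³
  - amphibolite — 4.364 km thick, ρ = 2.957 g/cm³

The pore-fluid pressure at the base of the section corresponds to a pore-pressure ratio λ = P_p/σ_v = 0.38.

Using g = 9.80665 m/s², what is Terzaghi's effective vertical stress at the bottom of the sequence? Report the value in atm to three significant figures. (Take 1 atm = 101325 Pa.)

Overburden (lithostatic) stress σ_v:
dolomite: 2830 kg/m³ × 9.80665 m/s² × 999 m = 2.773×10^7 Pa = 27.73 MPa
amphibolite: 2957 kg/m³ × 9.80665 m/s² × 4364 m = 1.265×10^8 Pa = 126.5 MPa
Total = 27.73 + 126.5 = 154.27 MPa
Pore pressure P_p = λ·σ_v = 0.38 × 154.3 MPa = 58.62 MPa
Effective stress σ' = σ_v − P_p = 154.3 − 58.62 = 95.650 MPa = 943.99 atm

944 atm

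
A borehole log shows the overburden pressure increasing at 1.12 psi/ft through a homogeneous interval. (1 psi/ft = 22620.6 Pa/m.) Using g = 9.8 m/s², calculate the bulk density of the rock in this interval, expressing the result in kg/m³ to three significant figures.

ρ = (dP/dz)/g = 1.12 psi/ft / 9.8 m/s² = 25335 Pa/m / 9.8 m/s² = 2585.2 kg/m³

2590 kg/m³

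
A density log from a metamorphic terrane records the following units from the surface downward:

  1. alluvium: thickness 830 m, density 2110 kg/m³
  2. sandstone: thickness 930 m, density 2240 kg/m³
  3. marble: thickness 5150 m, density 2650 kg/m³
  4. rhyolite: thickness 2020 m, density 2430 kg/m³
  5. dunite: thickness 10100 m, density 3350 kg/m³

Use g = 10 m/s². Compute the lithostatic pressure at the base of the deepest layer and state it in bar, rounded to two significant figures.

alluvium: 2110 kg/m³ × 10 m/s² × 830 m = 1.751×10^7 Pa = 175.1 bar
sandstone: 2240 kg/m³ × 10 m/s² × 930 m = 2.083×10^7 Pa = 208.3 bar
marble: 2650 kg/m³ × 10 m/s² × 5150 m = 1.365×10^8 Pa = 1365 bar
rhyolite: 2430 kg/m³ × 10 m/s² × 2020 m = 4.909×10^7 Pa = 490.9 bar
dunite: 3350 kg/m³ × 10 m/s² × 10100 m = 3.384×10^8 Pa = 3384 bar
Total = 175.1 + 208.3 + 1365 + 490.9 + 3384 = 5622.6 bar

5600 bar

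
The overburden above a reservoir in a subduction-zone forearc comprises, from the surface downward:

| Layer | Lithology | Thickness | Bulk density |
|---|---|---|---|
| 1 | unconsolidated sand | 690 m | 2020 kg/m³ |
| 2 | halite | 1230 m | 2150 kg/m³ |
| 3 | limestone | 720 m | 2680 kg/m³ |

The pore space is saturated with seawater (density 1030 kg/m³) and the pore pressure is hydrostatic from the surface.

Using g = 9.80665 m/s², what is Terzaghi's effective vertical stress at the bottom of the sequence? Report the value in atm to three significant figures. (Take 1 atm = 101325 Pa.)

314 atm

Overburden (lithostatic) stress σ_v:
unconsolidated sand: 2020 kg/m³ × 9.80665 m/s² × 690 m = 1.367×10^7 Pa = 13.67 MPa
halite: 2150 kg/m³ × 9.80665 m/s² × 1230 m = 2.593×10^7 Pa = 25.93 MPa
limestone: 2680 kg/m³ × 9.80665 m/s² × 720 m = 1.892×10^7 Pa = 18.92 MPa
Total = 13.67 + 25.93 + 18.92 = 58.525 MPa
Pore pressure P_p = 1030 kg/m³ × 9.80665 m/s² × 2640 m = 2.667×10^7 Pa = 26.67 MPa
Effective stress σ' = σ_v − P_p = 58.53 − 26.67 = 31.859 MPa = 314.42 atm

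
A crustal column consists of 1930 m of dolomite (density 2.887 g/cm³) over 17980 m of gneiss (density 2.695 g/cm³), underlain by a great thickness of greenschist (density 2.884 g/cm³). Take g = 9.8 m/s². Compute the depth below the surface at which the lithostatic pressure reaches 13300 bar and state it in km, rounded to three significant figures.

Pressure at base of upper layers: 2887×9.8×1930 + 2695×9.8×17980 = 5.295×10^8 Pa = 5295 bar
Remaining pressure to be supplied by greenschist: 1.330×10^9 − 5.295×10^8 = 8.005×10^8 Pa
Additional depth in greenschist = 8.005×10^8 Pa / (2884 kg/m³ × 9.8 m/s²) = 28324 m
Total depth = 19910 m + 28324 m = 48234 m
= 48.234 km

48.2 km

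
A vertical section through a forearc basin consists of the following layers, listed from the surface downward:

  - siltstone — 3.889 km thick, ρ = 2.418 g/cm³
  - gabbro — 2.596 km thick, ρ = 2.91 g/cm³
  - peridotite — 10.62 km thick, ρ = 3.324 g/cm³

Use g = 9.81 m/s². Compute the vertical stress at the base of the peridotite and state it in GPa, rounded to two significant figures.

siltstone: 2418 kg/m³ × 9.81 m/s² × 3889 m = 9.225×10^7 Pa = 0.09225 GPa
gabbro: 2910 kg/m³ × 9.81 m/s² × 2596 m = 7.411×10^7 Pa = 0.07411 GPa
peridotite: 3324 kg/m³ × 9.81 m/s² × 10620 m = 3.463×10^8 Pa = 0.3463 GPa
Total = 0.09225 + 0.07411 + 0.3463 = 0.51266 GPa

0.51 GPa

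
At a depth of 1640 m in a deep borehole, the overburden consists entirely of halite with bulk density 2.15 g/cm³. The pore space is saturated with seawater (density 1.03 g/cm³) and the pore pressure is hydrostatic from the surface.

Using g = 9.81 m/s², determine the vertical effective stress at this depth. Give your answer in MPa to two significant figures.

18 MPa

Overburden (lithostatic) stress σ_v:
halite: 2150 kg/m³ × 9.81 m/s² × 1640 m = 3.459×10^7 Pa = 34.59 MPa
Pore pressure P_p = 1030 kg/m³ × 9.81 m/s² × 1640 m = 1.657×10^7 Pa = 16.57 MPa
Effective stress σ' = σ_v − P_p = 34.59 − 16.57 = 18.019 MPa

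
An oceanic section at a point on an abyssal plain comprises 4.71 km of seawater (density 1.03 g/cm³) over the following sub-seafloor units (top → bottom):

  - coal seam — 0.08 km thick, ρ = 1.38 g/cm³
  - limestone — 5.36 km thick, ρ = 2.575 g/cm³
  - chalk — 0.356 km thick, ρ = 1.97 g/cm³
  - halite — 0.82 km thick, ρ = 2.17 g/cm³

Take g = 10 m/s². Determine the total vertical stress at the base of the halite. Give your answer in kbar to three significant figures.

seawater: 1030 kg/m³ × 10 m/s² × 4710 m = 4.851×10^7 Pa = 0.4851 kbar
coal seam: 1380 kg/m³ × 10 m/s² × 80 m = 1.104×10^6 Pa = 0.01104 kbar
limestone: 2575 kg/m³ × 10 m/s² × 5360 m = 1.380×10^8 Pa = 1.380 kbar
chalk: 1970 kg/m³ × 10 m/s² × 356 m = 7.013×10^6 Pa = 0.07013 kbar
halite: 2170 kg/m³ × 10 m/s² × 820 m = 1.779×10^7 Pa = 0.1779 kbar
Total = 0.4851 + 0.01104 + 1.380 + 0.07013 + 0.1779 = 2.1244 kbar

2.12 kbar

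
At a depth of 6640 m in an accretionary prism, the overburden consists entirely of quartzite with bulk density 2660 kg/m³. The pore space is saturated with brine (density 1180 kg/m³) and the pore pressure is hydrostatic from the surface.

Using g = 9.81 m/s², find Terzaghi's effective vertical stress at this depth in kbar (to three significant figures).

0.964 kbar

Overburden (lithostatic) stress σ_v:
quartzite: 2660 kg/m³ × 9.81 m/s² × 6640 m = 1.733×10^8 Pa = 173.3 MPa
Pore pressure P_p = 1180 kg/m³ × 9.81 m/s² × 6640 m = 7.686×10^7 Pa = 76.86 MPa
Effective stress σ' = σ_v − P_p = 173.3 − 76.86 = 96.405 MPa = 0.96405 kbar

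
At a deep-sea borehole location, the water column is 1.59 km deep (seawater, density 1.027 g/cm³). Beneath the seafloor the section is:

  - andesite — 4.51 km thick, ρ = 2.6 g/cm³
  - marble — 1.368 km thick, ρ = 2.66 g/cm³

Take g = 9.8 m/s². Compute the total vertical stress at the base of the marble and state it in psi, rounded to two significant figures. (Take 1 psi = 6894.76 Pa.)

seawater: 1027 kg/m³ × 9.8 m/s² × 1590 m = 1.600×10^7 Pa = 2321 psi
andesite: 2600 kg/m³ × 9.8 m/s² × 4510 m = 1.149×10^8 Pa = 16667 psi
marble: 2660 kg/m³ × 9.8 m/s² × 1368 m = 3.566×10^7 Pa = 5172 psi
Total = 2321 + 16667 + 5172 = 24160 psi

24000 psi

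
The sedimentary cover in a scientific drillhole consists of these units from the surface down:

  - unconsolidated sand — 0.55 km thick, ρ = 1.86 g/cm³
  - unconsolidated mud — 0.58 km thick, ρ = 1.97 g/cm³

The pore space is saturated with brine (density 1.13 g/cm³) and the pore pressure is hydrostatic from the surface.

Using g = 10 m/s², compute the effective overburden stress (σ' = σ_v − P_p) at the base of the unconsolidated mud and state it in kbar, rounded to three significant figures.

0.0889 kbar

Overburden (lithostatic) stress σ_v:
unconsolidated sand: 1860 kg/m³ × 10 m/s² × 550 m = 1.023×10^7 Pa = 10.23 MPa
unconsolidated mud: 1970 kg/m³ × 10 m/s² × 580 m = 1.143×10^7 Pa = 11.43 MPa
Total = 10.23 + 11.43 = 21.656 MPa
Pore pressure P_p = 1130 kg/m³ × 10 m/s² × 1130 m = 1.277×10^7 Pa = 12.77 MPa
Effective stress σ' = σ_v − P_p = 21.66 − 12.77 = 8.8870 MPa = 0.088870 kbar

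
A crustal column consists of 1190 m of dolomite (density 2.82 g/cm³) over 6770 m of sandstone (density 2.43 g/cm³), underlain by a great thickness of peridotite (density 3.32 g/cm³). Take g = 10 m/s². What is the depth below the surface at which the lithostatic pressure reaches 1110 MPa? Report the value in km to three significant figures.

Pressure at base of upper layers: 2820×10×1190 + 2430×10×6770 = 1.981×10^8 Pa = 198.1 MPa
Remaining pressure to be supplied by peridotite: 1.110×10^9 − 1.981×10^8 = 9.119×10^8 Pa
Additional depth in peridotite = 9.119×10^8 Pa / (3320 kg/m³ × 10 m/s²) = 27468 m
Total depth = 7960 m + 27468 m = 35428 m
= 35.428 km

35.4 km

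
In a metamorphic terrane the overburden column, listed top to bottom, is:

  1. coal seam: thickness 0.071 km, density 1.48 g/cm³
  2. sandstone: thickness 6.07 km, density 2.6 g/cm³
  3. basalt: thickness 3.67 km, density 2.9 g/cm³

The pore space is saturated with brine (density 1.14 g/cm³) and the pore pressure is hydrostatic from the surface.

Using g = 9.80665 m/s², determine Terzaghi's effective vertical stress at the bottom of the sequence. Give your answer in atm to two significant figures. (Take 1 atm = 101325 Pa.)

1500 atm

Overburden (lithostatic) stress σ_v:
coal seam: 1480 kg/m³ × 9.80665 m/s² × 71 m = 1.030×10^6 Pa = 1.030 MPa
sandstone: 2600 kg/m³ × 9.80665 m/s² × 6070 m = 1.548×10^8 Pa = 154.8 MPa
basalt: 2900 kg/m³ × 9.80665 m/s² × 3670 m = 1.044×10^8 Pa = 104.4 MPa
Total = 1.030 + 154.8 + 104.4 = 260.17 MPa
Pore pressure P_p = 1140 kg/m³ × 9.80665 m/s² × 9811 m = 1.097×10^8 Pa = 109.7 MPa
Effective stress σ' = σ_v − P_p = 260.2 − 109.7 = 150.49 MPa = 1485.2 atm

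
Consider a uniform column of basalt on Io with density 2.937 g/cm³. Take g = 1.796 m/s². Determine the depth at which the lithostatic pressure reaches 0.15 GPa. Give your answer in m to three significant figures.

h = P/(ρg) = 0.15 GPa / (2937 kg/m³ × 1.796 m/s²) = 1.500×10^8 Pa / 5274.9 Pa/m = 28437 m

28400 m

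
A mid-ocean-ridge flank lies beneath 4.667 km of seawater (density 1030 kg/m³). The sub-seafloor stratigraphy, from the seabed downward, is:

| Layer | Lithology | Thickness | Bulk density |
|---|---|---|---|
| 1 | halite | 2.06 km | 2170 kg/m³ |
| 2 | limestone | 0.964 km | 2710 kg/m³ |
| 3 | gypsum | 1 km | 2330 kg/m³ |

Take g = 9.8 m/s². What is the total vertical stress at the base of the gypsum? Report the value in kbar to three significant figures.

seawater: 1030 kg/m³ × 9.8 m/s² × 4667 m = 4.711×10^7 Pa = 0.4711 kbar
halite: 2170 kg/m³ × 9.8 m/s² × 2060 m = 4.381×10^7 Pa = 0.4381 kbar
limestone: 2710 kg/m³ × 9.8 m/s² × 964 m = 2.560×10^7 Pa = 0.2560 kbar
gypsum: 2330 kg/m³ × 9.8 m/s² × 1000 m = 2.283×10^7 Pa = 0.2283 kbar
Total = 0.4711 + 0.4381 + 0.2560 + 0.2283 = 1.3935 kbar

1.39 kbar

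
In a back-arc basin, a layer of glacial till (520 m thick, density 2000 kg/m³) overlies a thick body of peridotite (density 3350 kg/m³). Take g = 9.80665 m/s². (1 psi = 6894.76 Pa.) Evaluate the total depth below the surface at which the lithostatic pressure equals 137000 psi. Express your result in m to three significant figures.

Pressure at base of upper layers: 2000×9.80665×520 = 1.020×10^7 Pa = 1479 psi
Remaining pressure to be supplied by peridotite: 9.446×10^8 − 1.020×10^7 = 9.344×10^8 Pa
Additional depth in peridotite = 9.344×10^8 Pa / (3350 kg/m³ × 9.80665 m/s²) = 28442 m
Total depth = 520 m + 28442 m = 28962 m

29000 m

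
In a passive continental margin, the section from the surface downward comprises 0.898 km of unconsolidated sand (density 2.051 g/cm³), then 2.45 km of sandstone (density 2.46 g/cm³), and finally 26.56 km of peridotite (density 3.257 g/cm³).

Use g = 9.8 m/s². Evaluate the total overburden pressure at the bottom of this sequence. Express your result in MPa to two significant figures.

920 MPa

unconsolidated sand: 2051 kg/m³ × 9.8 m/s² × 898 m = 1.805×10^7 Pa = 18.05 MPa
sandstone: 2460 kg/m³ × 9.8 m/s² × 2450 m = 5.906×10^7 Pa = 59.06 MPa
peridotite: 3257 kg/m³ × 9.8 m/s² × 26560 m = 8.478×10^8 Pa = 847.8 MPa
Total = 18.05 + 59.06 + 847.8 = 924.87 MPa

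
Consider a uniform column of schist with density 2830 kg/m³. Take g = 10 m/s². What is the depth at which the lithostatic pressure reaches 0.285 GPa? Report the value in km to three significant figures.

10.1 km

h = P/(ρg) = 0.285 GPa / (2830 kg/m³ × 10 m/s²) = 2.850×10^8 Pa / 28300 Pa/m = 10071 m
= 10.071 km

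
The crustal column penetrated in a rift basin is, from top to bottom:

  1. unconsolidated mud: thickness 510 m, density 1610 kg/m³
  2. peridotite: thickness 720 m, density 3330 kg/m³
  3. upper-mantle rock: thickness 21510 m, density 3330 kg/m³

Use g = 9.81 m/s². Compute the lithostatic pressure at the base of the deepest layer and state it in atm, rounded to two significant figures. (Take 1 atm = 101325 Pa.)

unconsolidated mud: 1610 kg/m³ × 9.81 m/s² × 510 m = 8.055×10^6 Pa = 79.50 atm
peridotite: 3330 kg/m³ × 9.81 m/s² × 720 m = 2.352×10^7 Pa = 232.1 atm
upper-mantle rock: 3330 kg/m³ × 9.81 m/s² × 21510 m = 7.027×10^8 Pa = 6935 atm
Total = 79.50 + 232.1 + 6935 = 7246.5 atm

7200 atm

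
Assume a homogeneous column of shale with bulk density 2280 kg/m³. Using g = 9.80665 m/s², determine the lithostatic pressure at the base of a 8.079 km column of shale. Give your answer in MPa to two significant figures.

shale: 2280 kg/m³ × 9.80665 m/s² × 8079 m = 1.806×10^8 Pa = 180.6 MPa

180 MPa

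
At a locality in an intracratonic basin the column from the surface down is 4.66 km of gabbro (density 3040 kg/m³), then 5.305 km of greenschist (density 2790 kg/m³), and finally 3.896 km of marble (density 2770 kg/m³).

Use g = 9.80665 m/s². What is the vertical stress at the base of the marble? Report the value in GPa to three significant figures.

gabbro: 3040 kg/m³ × 9.80665 m/s² × 4660 m = 1.389×10^8 Pa = 0.1389 GPa
greenschist: 2790 kg/m³ × 9.80665 m/s² × 5305 m = 1.451×10^8 Pa = 0.1451 GPa
marble: 2770 kg/m³ × 9.80665 m/s² × 3896 m = 1.058×10^8 Pa = 0.1058 GPa
Total = 0.1389 + 0.1451 + 0.1058 = 0.38991 GPa

0.390 GPa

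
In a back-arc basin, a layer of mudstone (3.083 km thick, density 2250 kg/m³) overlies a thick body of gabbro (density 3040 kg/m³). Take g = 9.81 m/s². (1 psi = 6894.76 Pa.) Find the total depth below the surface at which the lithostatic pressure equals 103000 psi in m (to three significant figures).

24600 m

Pressure at base of upper layers: 2250×9.81×3083 = 6.805×10^7 Pa = 9870 psi
Remaining pressure to be supplied by gabbro: 7.102×10^8 − 6.805×10^7 = 6.421×10^8 Pa
Additional depth in gabbro = 6.421×10^8 Pa / (3040 kg/m³ × 9.81 m/s²) = 21531 m
Total depth = 3083 m + 21531 m = 24614 m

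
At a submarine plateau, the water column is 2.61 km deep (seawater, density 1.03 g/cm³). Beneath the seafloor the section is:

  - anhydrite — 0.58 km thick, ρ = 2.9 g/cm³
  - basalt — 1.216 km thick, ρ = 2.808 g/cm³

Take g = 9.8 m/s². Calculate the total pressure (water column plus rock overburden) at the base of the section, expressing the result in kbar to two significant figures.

seawater: 1030 kg/m³ × 9.8 m/s² × 2610 m = 2.635×10^7 Pa = 0.2635 kbar
anhydrite: 2900 kg/m³ × 9.8 m/s² × 580 m = 1.648×10^7 Pa = 0.1648 kbar
basalt: 2808 kg/m³ × 9.8 m/s² × 1216 m = 3.346×10^7 Pa = 0.3346 kbar
Total = 0.2635 + 0.1648 + 0.3346 = 0.76291 kbar

0.76 kbar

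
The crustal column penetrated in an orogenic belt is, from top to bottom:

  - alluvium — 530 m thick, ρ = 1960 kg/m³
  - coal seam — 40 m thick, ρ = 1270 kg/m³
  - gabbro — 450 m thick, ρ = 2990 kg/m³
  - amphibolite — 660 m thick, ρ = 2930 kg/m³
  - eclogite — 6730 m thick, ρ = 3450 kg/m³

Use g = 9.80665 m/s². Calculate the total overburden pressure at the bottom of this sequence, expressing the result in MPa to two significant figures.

270 MPa

alluvium: 1960 kg/m³ × 9.80665 m/s² × 530 m = 1.019×10^7 Pa = 10.19 MPa
coal seam: 1270 kg/m³ × 9.80665 m/s² × 40 m = 4.982×10^5 Pa = 0.4982 MPa
gabbro: 2990 kg/m³ × 9.80665 m/s² × 450 m = 1.319×10^7 Pa = 13.19 MPa
amphibolite: 2930 kg/m³ × 9.80665 m/s² × 660 m = 1.896×10^7 Pa = 18.96 MPa
eclogite: 3450 kg/m³ × 9.80665 m/s² × 6730 m = 2.277×10^8 Pa = 227.7 MPa
Total = 10.19 + 0.4982 + 13.19 + 18.96 + 227.7 = 270.54 MPa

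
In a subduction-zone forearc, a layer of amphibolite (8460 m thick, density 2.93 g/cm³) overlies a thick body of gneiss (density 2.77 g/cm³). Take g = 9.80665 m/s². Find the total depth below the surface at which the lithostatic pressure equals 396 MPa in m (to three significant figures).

14100 m

Pressure at base of upper layers: 2930×9.80665×8460 = 2.431×10^8 Pa = 243.1 MPa
Remaining pressure to be supplied by gneiss: 3.960×10^8 − 2.431×10^8 = 1.529×10^8 Pa
Additional depth in gneiss = 1.529×10^8 Pa / (2770 kg/m³ × 9.80665 m/s²) = 5629.2 m
Total depth = 8460 m + 5629.2 m = 14089 m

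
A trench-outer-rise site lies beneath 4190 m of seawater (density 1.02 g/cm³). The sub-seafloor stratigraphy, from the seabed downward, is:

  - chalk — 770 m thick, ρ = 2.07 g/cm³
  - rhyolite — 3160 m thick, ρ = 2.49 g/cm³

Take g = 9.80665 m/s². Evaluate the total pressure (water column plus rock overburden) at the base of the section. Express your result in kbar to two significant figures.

1.3 kbar

seawater: 1020 kg/m³ × 9.80665 m/s² × 4190 m = 4.191×10^7 Pa = 0.4191 kbar
chalk: 2070 kg/m³ × 9.80665 m/s² × 770 m = 1.563×10^7 Pa = 0.1563 kbar
rhyolite: 2490 kg/m³ × 9.80665 m/s² × 3160 m = 7.716×10^7 Pa = 0.7716 kbar
Total = 0.4191 + 0.1563 + 0.7716 = 1.3471 kbar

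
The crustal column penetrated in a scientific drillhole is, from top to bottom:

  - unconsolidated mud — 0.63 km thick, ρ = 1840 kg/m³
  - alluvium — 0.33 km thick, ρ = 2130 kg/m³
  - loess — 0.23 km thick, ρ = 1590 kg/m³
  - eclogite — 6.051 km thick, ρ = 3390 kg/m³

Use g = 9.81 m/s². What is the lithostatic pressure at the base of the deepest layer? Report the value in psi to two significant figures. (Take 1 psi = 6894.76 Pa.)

unconsolidated mud: 1840 kg/m³ × 9.81 m/s² × 630 m = 1.137×10^7 Pa = 1649 psi
alluvium: 2130 kg/m³ × 9.81 m/s² × 330 m = 6.895×10^6 Pa = 1000 psi
loess: 1590 kg/m³ × 9.81 m/s² × 230 m = 3.588×10^6 Pa = 520.3 psi
eclogite: 3390 kg/m³ × 9.81 m/s² × 6051 m = 2.012×10^8 Pa = 29186 psi
Total = 1649 + 1000 + 520.3 + 29186 = 32356 psi

32000 psi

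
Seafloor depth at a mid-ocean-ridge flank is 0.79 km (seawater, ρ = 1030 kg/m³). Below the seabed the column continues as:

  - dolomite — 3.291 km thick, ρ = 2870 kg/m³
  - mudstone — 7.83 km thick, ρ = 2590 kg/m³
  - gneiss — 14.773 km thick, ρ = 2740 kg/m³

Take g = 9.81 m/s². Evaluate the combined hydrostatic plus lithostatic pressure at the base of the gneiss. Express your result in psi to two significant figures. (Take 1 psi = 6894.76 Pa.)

seawater: 1030 kg/m³ × 9.81 m/s² × 790 m = 7.982×10^6 Pa = 1158 psi
dolomite: 2870 kg/m³ × 9.81 m/s² × 3291 m = 9.266×10^7 Pa = 13439 psi
mudstone: 2590 kg/m³ × 9.81 m/s² × 7830 m = 1.989×10^8 Pa = 28854 psi
gneiss: 2740 kg/m³ × 9.81 m/s² × 14773 m = 3.971×10^8 Pa = 57593 psi
Total = 1158 + 13439 + 28854 + 57593 = 1.0104×10^5 psi

100000 psi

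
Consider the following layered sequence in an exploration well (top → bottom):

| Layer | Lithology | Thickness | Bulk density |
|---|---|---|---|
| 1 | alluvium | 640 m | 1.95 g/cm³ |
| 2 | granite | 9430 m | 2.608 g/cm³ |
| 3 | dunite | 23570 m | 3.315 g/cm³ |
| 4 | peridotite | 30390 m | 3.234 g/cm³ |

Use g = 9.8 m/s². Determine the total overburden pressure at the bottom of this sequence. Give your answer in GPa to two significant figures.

2.0 GPa

alluvium: 1950 kg/m³ × 9.8 m/s² × 640 m = 1.223×10^7 Pa = 0.01223 GPa
granite: 2608 kg/m³ × 9.8 m/s² × 9430 m = 2.410×10^8 Pa = 0.2410 GPa
dunite: 3315 kg/m³ × 9.8 m/s² × 23570 m = 7.657×10^8 Pa = 0.7657 GPa
peridotite: 3234 kg/m³ × 9.8 m/s² × 30390 m = 9.632×10^8 Pa = 0.9632 GPa
Total = 0.01223 + 0.2410 + 0.7657 + 0.9632 = 1.9821 GPa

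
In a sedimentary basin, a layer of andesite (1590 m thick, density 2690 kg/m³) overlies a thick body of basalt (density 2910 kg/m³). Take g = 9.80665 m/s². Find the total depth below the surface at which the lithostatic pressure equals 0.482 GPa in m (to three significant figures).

Pressure at base of upper layers: 2690×9.80665×1590 = 4.194×10^7 Pa = 0.04194 GPa
Remaining pressure to be supplied by basalt: 4.820×10^8 − 4.194×10^7 = 4.401×10^8 Pa
Additional depth in basalt = 4.401×10^8 Pa / (2910 kg/m³ × 9.80665 m/s²) = 15420 m
Total depth = 1590 m + 15420 m = 17010 m

17000 m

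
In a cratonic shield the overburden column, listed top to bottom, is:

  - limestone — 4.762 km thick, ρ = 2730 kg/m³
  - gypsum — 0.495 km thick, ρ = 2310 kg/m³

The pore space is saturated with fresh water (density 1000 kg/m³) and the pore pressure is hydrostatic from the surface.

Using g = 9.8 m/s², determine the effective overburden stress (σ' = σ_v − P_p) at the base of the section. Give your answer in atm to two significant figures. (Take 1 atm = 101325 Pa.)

Overburden (lithostatic) stress σ_v:
limestone: 2730 kg/m³ × 9.8 m/s² × 4762 m = 1.274×10^8 Pa = 127.4 MPa
gypsum: 2310 kg/m³ × 9.8 m/s² × 495 m = 1.121×10^7 Pa = 11.21 MPa
Total = 127.4 + 11.21 = 138.61 MPa
Pore pressure P_p = 1000 kg/m³ × 9.8 m/s² × 5257 m = 5.152×10^7 Pa = 51.52 MPa
Effective stress σ' = σ_v − P_p = 138.6 − 51.52 = 87.090 MPa = 859.51 atm

860 atm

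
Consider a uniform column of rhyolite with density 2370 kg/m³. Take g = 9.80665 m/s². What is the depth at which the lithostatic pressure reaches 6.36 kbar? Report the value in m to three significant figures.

h = P/(ρg) = 6.36 kbar / (2370 kg/m³ × 9.80665 m/s²) = 6.360×10^8 Pa / 23242 Pa/m = 27365 m

27400 m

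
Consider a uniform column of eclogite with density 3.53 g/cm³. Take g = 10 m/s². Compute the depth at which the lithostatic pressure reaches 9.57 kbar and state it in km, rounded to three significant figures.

27.1 km

h = P/(ρg) = 9.57 kbar / (3530 kg/m³ × 10 m/s²) = 9.570×10^8 Pa / 35300 Pa/m = 27110 m
= 27.110 km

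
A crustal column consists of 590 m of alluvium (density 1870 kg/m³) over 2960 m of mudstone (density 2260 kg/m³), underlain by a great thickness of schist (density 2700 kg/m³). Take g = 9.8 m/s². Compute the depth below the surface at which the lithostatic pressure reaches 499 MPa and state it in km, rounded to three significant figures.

19.5 km

Pressure at base of upper layers: 1870×9.8×590 + 2260×9.8×2960 = 7.637×10^7 Pa = 76.37 MPa
Remaining pressure to be supplied by schist: 4.990×10^8 − 7.637×10^7 = 4.226×10^8 Pa
Additional depth in schist = 4.226×10^8 Pa / (2700 kg/m³ × 9.8 m/s²) = 15972 m
Total depth = 3550 m + 15972 m = 19522 m
= 19.522 km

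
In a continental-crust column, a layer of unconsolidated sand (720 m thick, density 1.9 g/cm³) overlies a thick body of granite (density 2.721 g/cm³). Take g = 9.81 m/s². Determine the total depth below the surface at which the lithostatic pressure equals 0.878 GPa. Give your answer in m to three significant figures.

33100 m

Pressure at base of upper layers: 1900×9.81×720 = 1.342×10^7 Pa = 0.01342 GPa
Remaining pressure to be supplied by granite: 8.780×10^8 − 1.342×10^7 = 8.646×10^8 Pa
Additional depth in granite = 8.646×10^8 Pa / (2721 kg/m³ × 9.81 m/s²) = 32390 m
Total depth = 720 m + 32390 m = 33110 m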